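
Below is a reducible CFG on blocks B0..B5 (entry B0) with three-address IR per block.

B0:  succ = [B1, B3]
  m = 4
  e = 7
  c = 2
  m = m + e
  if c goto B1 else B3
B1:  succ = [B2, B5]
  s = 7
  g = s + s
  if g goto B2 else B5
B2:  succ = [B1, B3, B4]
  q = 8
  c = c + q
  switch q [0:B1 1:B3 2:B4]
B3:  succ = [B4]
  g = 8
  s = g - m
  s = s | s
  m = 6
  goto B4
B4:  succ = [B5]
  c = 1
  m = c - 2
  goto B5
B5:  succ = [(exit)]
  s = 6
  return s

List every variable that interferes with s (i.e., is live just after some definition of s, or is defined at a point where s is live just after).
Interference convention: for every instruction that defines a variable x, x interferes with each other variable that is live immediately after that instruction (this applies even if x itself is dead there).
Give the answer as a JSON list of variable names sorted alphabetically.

Block summaries:
  B0: def={c,e,m} ue=∅
  B1: def={g,s} ue=∅
  B2: def={c,q} ue={c}
  B3: def={g,m,s} ue={m}
  B4: def={c,m} ue=∅
  B5: def={s} ue=∅

Live sets:
  live B0: ∅→{c,m}
  live B1: {c,m}→{c,m}
  live B2: {c,m}→{c,m}
  live B3: {m}→∅
  live B4: ∅→∅
  live B5: ∅→∅

Conflict graph:
  c↔{e,g,m,q,s}
  e↔{c,m}
  g↔{c,m}
  m↔{c,e,g,q,s}
  q↔{c,m}
  s↔{c,m}

N(s) = ["c", "m"]

Answer: ["c", "m"]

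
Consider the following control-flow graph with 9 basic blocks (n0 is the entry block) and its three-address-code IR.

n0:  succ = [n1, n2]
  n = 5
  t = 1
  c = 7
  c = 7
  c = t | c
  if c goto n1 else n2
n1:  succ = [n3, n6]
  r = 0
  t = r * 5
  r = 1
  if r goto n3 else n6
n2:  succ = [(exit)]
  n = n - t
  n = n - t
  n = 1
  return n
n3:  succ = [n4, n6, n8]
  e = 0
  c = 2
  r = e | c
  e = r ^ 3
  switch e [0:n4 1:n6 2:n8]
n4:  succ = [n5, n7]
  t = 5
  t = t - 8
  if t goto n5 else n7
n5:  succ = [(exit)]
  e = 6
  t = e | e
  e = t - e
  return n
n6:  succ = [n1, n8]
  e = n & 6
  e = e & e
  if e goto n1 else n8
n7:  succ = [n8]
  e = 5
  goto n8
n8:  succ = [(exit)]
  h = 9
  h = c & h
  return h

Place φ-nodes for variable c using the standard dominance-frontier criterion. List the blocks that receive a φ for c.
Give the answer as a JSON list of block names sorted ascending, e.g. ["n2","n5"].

Answer: ["n1", "n6", "n8"]

Working:
idom tree: n1←n0 n2←n0 n3←n1 n4←n3 n5←n4 n6←n1 n7←n4 n8←n1
Dom at joins:
  n1: preds {n0,n6}: {n0} ∩ {n0,n1,n6} = {n0}; idom=n0
  n6: preds {n1,n3}: {n0,n1} ∩ {n0,n1,n3} = {n0,n1}; idom=n1
  n8: preds {n3,n6,n7}: {n0,n1,n3} ∩ {n0,n1,n6} ∩ {n0,n1,n3,n4,n7} = {n0,n1}; idom=n1

DF walk-up:
  join n1 pred n0: · stop@n0
  join n1 pred n6: n6→n1 stop@n0
  join n6 pred n1: · stop@n1
  join n6 pred n3: n3 stop@n1
  join n8 pred n3: n3 stop@n1
  join n8 pred n6: n6 stop@n1
  join n8 pred n7: n7→n4→n3 stop@n1
  DF(n0)=∅
  DF(n1)={n1}
  DF(n2)=∅
  DF(n3)={n6,n8}
  DF(n4)={n8}
  DF(n5)=∅
  DF(n6)={n1,n8}
  DF(n7)={n8}
  DF(n8)=∅

φ for c: defs {n0,n3}
  DF⁺ = {n1,n6,n8}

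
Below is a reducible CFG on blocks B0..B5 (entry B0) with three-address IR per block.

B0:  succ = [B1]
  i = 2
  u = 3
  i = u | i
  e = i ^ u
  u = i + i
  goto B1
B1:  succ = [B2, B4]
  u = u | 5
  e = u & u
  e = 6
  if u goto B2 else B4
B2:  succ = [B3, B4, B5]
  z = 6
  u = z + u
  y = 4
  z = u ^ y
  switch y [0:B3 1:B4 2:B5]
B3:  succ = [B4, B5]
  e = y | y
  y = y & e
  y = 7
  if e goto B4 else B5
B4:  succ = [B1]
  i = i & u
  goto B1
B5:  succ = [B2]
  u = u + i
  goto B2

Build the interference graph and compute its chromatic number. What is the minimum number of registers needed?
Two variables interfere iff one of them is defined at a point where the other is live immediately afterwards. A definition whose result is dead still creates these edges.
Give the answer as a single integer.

Per-block:
  B0: def={e,i,u} ue=∅
  B1: def={e,u} ue={u}
  B2: def={u,y,z} ue={u}
  B3: def={e,y} ue={y}
  B4: def={i} ue={i,u}
  B5: def={u} ue={i,u}

Live sets:
  B0: in=∅ out={i,u}
  B1: in={i,u} out={i,u}
  B2: in={i,u} out={i,u,y}
  B3: in={i,u,y} out={i,u}
  B4: in={i,u} out={i,u}
  B5: in={i,u} out={i,u}

Conflict graph:
  e↔{i,u,y}
  i↔{e,u,y,z}
  u↔{e,i,y,z}
  y↔{e,i,u,z}
  z↔{i,u,y}

Colouring:
  clique {e,i,u,y} ⇒ need ≥ 4
  4-colouring: r0={i}  r1={u}  r2={y}  r3={e,z}
  χ = 4

Answer: 4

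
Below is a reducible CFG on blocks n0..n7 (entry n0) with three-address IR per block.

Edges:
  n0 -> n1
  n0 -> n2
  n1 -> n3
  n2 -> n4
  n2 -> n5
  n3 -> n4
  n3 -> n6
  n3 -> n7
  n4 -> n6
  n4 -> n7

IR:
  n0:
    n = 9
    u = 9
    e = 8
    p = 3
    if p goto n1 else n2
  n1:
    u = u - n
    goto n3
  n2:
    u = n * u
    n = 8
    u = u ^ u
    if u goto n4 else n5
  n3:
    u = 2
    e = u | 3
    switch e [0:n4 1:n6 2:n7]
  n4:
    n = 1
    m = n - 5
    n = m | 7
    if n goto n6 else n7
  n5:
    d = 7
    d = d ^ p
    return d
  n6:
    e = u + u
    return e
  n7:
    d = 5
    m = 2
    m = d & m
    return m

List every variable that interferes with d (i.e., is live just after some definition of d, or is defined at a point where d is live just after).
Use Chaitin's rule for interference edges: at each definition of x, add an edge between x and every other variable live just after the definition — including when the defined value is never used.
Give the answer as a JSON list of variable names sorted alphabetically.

Block summaries:
  n0 def {e,n,p,u} use ∅
  n1 def {u} use {n,u}
  n2 def {n,u} use {n,u}
  n3 def {e,u} use ∅
  n4 def {m,n} use ∅
  n5 def {d} use {p}
  n6 def {e} use {u}
  n7 def {d,m} use ∅

Backward fixpoint:
  n0 li=∅ lo={n,p,u}
  n1 li={n,u} lo=∅
  n2 li={n,p,u} lo={p,u}
  n3 li=∅ lo={u}
  n4 li={u} lo={u}
  n5 li={p} lo=∅
  n6 li={u} lo=∅
  n7 li=∅ lo=∅

Interfere edges:
  d — {m,p}
  e — {n,u}
  m — {d,u}
  n — {e,p,u}
  p — {d,n,u}
  u — {e,m,n,p}

N(d) = ["m", "p"]

Answer: ["m", "p"]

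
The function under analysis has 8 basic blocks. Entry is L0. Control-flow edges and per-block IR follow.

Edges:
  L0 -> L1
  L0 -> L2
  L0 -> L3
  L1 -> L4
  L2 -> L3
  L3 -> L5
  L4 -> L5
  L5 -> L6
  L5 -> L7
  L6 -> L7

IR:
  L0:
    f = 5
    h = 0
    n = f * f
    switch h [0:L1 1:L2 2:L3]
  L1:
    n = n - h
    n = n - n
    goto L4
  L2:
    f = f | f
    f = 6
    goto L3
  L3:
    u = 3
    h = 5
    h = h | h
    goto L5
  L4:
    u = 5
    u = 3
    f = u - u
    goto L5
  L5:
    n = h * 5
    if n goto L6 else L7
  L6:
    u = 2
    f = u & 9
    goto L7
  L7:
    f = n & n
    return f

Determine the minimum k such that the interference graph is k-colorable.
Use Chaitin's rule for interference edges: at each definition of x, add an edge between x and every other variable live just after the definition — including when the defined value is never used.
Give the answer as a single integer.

Answer: 3

Working:
def/use:
  L0: def={f,h,n} ue=∅
  L1: def={n} ue={h,n}
  L2: def={f} ue={f}
  L3: def={h,u} ue=∅
  L4: def={f,u} ue=∅
  L5: def={n} ue={h}
  L6: def={f,u} ue=∅
  L7: def={f} ue={n}

Live sets:
  L0: in=∅ out={f,h,n}
  L1: in={h,n} out={h}
  L2: in={f} out=∅
  L3: in=∅ out={h}
  L4: in={h} out={h}
  L5: in={h} out={n}
  L6: in={n} out={n}
  L7: in={n} out=∅

Interference:
  f — {h,n}
  h — {f,n,u}
  n — {f,h,u}
  u — {h,n}

Colouring:
  lower bound: {f,h,n} mutually conflict ⇒ χ ≥ 3
  assign f→r2 h→r0 n→r1 u→r2 — no edge inside a register ⇒ χ ≤ 3
  χ = 3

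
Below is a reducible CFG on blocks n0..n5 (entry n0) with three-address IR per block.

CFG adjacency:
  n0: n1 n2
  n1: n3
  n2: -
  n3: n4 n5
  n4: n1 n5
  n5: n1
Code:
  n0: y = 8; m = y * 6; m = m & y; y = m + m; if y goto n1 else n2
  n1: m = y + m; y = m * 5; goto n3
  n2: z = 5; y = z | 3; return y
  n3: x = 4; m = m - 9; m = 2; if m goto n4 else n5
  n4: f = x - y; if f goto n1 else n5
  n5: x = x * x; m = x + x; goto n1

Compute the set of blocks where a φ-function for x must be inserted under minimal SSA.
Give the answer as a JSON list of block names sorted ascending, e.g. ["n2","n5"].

Answer: ["n1"]

Working:
idom tree: n1←n0 n2←n0 n3←n1 n4←n3 n5←n3
Join-block Dom:
  n1: preds {n0,n4,n5}: {n0} ∩ {n0,n1,n3,n4} ∩ {n0,n1,n3,n5} = {n0}; idom=n0
  n5: preds {n3,n4}: {n0,n1,n3} ∩ {n0,n1,n3,n4} = {n0,n1,n3}; idom=n3

DF derivation:
  n1←n0: walk · to n0
  n1←n4: walk n4→n3→n1 to n0
  n1←n5: walk n5→n3→n1 to n0
  n5←n3: walk · to n3
  n5←n4: walk n4 to n3
  n0 → ∅
  n1 → {n1}
  n2 → ∅
  n3 → {n1}
  n4 → {n1,n5}
  n5 → {n1}

φ for x: defs {n3,n5}
  DF⁺ = {n1}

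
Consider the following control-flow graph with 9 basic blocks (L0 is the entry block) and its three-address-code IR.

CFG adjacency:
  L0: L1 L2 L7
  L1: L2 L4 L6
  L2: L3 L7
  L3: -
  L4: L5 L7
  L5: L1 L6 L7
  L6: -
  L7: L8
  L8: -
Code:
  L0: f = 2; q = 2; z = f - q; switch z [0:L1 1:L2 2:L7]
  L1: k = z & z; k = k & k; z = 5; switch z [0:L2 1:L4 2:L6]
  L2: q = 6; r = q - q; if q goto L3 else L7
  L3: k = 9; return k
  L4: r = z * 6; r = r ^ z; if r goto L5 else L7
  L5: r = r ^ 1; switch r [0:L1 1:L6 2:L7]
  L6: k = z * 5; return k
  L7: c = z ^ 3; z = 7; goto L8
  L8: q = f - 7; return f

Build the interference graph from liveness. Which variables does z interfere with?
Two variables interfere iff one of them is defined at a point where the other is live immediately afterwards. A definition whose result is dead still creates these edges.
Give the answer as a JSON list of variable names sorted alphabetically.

Answer: ["f", "q", "r"]

Analysis:
def/use:
  L0: {f,q,z} / ∅
  L1: {k,z} / {z}
  L2: {q,r} / ∅
  L3: {k} / ∅
  L4: {r} / {z}
  L5: {r} / {r}
  L6: {k} / {z}
  L7: {c,z} / {z}
  L8: {q} / {f}

Live sets:
  L0 li=∅ lo={f,z}
  L1 li={f,z} lo={f,z}
  L2 li={f,z} lo={f,z}
  L3 li=∅ lo=∅
  L4 li={f,z} lo={f,r,z}
  L5 li={f,r,z} lo={f,z}
  L6 li={z} lo=∅
  L7 li={f,z} lo={f}
  L8 li={f} lo=∅

Interfere edges:
  c↔{f}
  f↔{c,k,q,r,z}
  k↔{f}
  q↔{f,r,z}
  r↔{f,q,z}
  z↔{f,q,r}

N(z) = ["f", "q", "r"]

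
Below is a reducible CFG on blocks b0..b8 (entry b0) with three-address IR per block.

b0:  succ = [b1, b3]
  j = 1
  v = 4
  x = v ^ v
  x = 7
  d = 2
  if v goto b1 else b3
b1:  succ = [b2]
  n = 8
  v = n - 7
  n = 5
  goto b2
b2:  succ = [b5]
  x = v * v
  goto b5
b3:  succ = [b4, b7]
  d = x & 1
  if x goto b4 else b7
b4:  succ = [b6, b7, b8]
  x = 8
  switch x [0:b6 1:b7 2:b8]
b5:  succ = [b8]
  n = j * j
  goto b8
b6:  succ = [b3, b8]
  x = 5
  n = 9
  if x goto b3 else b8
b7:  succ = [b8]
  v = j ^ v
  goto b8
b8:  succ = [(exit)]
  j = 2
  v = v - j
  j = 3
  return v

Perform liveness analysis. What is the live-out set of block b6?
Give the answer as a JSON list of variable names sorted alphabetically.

Block summaries:
  b0 def {d,j,v,x} use ∅
  b1 def {n,v} use ∅
  b2 def {x} use {v}
  b3 def {d} use {x}
  b4 def {x} use ∅
  b5 def {n} use {j}
  b6 def {n,x} use ∅
  b7 def {v} use {j,v}
  b8 def {j,v} use {v}

Live sets:
  b0 li=∅ lo={j,v,x}
  b1 li={j} lo={j,v}
  b2 li={j,v} lo={j,v}
  b3 li={j,v,x} lo={j,v}
  b4 li={j,v} lo={j,v}
  b5 li={j,v} lo={v}
  b6 li={j,v} lo={j,v,x}
  b7 li={j,v} lo={v}
  b8 li={v} lo=∅

live-out(b6) = ["j", "v", "x"]

Answer: ["j", "v", "x"]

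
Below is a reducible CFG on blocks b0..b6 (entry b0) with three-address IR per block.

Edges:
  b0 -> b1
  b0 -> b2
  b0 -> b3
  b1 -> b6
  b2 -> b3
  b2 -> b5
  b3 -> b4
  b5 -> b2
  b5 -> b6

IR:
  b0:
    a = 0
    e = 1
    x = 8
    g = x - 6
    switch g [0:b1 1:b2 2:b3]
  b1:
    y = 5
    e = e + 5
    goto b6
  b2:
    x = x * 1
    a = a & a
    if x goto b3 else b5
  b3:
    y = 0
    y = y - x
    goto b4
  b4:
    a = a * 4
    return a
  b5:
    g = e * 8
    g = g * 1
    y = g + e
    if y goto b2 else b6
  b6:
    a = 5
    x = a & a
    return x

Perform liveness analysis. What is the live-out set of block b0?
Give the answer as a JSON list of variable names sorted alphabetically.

Answer: ["a", "e", "x"]

Analysis:
def/use:
  b0 def {a,e,g,x} use ∅
  b1 def {e,y} use {e}
  b2 def {a,x} use {a,x}
  b3 def {y} use {x}
  b4 def {a} use {a}
  b5 def {g,y} use {e}
  b6 def {a,x} use ∅

Liveness:
  b0: in=∅ out={a,e,x}
  b1: in={e} out=∅
  b2: in={a,e,x} out={a,e,x}
  b3: in={a,x} out={a}
  b4: in={a} out=∅
  b5: in={a,e,x} out={a,e,x}
  b6: in=∅ out=∅

live-out(b0) = ["a", "e", "x"]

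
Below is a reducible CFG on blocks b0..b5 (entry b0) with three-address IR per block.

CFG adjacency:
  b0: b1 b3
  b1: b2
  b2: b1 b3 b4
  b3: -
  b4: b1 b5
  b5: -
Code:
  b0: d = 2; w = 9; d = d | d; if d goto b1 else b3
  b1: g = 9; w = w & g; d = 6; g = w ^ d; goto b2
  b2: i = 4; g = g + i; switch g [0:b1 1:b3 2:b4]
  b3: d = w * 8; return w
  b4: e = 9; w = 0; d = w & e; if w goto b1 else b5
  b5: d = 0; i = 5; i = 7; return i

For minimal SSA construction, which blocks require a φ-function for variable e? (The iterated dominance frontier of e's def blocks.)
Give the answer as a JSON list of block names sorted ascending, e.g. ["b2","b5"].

Answer: ["b1", "b3"]

Derivation:
idom tree: b1←b0 b2←b1 b3←b0 b4←b2 b5←b4
Dom∩ at merges:
  b1: preds {b0,b2,b4}: {b0} ∩ {b0,b1,b2} ∩ {b0,b1,b2,b4} = {b0}; idom=b0
  b3: preds {b0,b2}: {b0} ∩ {b0,b1,b2} = {b0}; idom=b0

DF walk-up:
  b1←b0: walk · to b0
  b1←b2: walk b2→b1 to b0
  b1←b4: walk b4→b2→b1 to b0
  b3←b0: walk · to b0
  b3←b2: walk b2→b1 to b0
  b0 → ∅
  b1 → {b1,b3}
  b2 → {b1,b3}
  b3 → ∅
  b4 → {b1}
  b5 → ∅

φ for e: defs {b4}
  DF⁺ = {b1,b3}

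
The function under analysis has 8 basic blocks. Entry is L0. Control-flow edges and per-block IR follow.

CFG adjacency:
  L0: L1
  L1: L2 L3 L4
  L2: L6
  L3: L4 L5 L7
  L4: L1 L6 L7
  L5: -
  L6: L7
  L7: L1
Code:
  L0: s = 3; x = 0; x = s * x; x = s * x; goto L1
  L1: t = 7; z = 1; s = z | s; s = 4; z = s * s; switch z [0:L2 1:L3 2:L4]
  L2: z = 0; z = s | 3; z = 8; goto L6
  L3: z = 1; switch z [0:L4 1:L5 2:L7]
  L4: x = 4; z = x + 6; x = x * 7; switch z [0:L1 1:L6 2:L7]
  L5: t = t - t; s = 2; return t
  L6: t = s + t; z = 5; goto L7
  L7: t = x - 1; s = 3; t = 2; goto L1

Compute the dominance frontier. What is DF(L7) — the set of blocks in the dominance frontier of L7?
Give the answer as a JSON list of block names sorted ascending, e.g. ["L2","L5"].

Answer: ["L1"]

Analysis:
idom tree: L1←L0 L2←L1 L3←L1 L4←L1 L5←L3 L6←L1 L7←L1
Dom at joins:
  L1: preds {L0,L4,L7}: {L0} ∩ {L0,L1,L4} ∩ {L0,L1,L7} = {L0}; idom=L0
  L4: preds {L1,L3}: {L0,L1} ∩ {L0,L1,L3} = {L0,L1}; idom=L1
  L6: preds {L2,L4}: {L0,L1,L2} ∩ {L0,L1,L4} = {L0,L1}; idom=L1
  L7: preds {L3,L4,L6}: {L0,L1,L3} ∩ {L0,L1,L4} ∩ {L0,L1,L6} = {L0,L1}; idom=L1

Frontier:
  join L1 pred L0: · stop@L0
  join L1 pred L4: L4→L1 stop@L0
  join L1 pred L7: L7→L1 stop@L0
  join L4 pred L1: · stop@L1
  join L4 pred L3: L3 stop@L1
  join L6 pred L2: L2 stop@L1
  join L6 pred L4: L4 stop@L1
  join L7 pred L3: L3 stop@L1
  join L7 pred L4: L4 stop@L1
  join L7 pred L6: L6 stop@L1
  L0: DF=∅
  L1: DF={L1}
  L2: DF={L6}
  L3: DF={L4,L7}
  L4: DF={L1,L6,L7}
  L5: DF=∅
  L6: DF={L7}
  L7: DF={L1}

DF(L7) = ["L1"]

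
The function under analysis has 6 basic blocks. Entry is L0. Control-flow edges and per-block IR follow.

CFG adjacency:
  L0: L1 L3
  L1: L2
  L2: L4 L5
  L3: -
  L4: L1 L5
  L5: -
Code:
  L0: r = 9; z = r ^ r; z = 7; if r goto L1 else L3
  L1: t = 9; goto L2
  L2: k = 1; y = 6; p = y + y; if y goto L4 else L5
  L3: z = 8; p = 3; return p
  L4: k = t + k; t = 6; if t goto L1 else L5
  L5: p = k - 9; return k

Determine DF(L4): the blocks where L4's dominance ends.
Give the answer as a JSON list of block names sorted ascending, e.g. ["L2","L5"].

Answer: ["L1", "L5"]

Derivation:
idom tree: L1←L0 L2←L1 L3←L0 L4←L2 L5←L2
Join-block Dom:
  L1: preds {L0,L4}: {L0} ∩ {L0,L1,L2,L4} = {L0}; idom=L0
  L5: preds {L2,L4}: {L0,L1,L2} ∩ {L0,L1,L2,L4} = {L0,L1,L2}; idom=L2

Frontier:
  L1←L0: walk · to L0
  L1←L4: walk L4→L2→L1 to L0
  L5←L2: walk · to L2
  L5←L4: walk L4 to L2
  L0 → ∅
  L1 → {L1}
  L2 → {L1}
  L3 → ∅
  L4 → {L1,L5}
  L5 → ∅

DF(L4) = ["L1", "L5"]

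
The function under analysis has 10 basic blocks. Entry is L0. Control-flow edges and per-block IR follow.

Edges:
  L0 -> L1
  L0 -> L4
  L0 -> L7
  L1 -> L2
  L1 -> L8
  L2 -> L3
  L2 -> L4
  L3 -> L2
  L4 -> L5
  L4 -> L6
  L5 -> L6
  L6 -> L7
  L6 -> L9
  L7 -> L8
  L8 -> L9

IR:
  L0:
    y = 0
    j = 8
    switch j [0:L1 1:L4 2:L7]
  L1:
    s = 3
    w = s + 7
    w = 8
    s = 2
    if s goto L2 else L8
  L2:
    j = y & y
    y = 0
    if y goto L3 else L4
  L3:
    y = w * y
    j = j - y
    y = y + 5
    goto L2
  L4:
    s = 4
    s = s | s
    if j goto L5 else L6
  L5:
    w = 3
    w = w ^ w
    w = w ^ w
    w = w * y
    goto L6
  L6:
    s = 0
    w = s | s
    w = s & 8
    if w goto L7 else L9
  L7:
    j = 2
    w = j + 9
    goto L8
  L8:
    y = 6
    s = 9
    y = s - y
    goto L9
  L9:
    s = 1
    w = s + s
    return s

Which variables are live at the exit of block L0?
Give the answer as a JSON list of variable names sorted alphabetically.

Per-block:
  L0 def {j,y} use ∅
  L1 def {s,w} use ∅
  L2 def {j,y} use {y}
  L3 def {j,y} use {j,w,y}
  L4 def {s} use {j}
  L5 def {w} use {y}
  L6 def {s,w} use ∅
  L7 def {j,w} use ∅
  L8 def {s,y} use ∅
  L9 def {s,w} use ∅

Liveness:
  L0 li=∅ lo={j,y}
  L1 li={y} lo={w,y}
  L2 li={w,y} lo={j,w,y}
  L3 li={j,w,y} lo={w,y}
  L4 li={j,y} lo={y}
  L5 li={y} lo=∅
  L6 li=∅ lo=∅
  L7 li=∅ lo=∅
  L8 li=∅ lo=∅
  L9 li=∅ lo=∅

live-out(L0) = ["j", "y"]

Answer: ["j", "y"]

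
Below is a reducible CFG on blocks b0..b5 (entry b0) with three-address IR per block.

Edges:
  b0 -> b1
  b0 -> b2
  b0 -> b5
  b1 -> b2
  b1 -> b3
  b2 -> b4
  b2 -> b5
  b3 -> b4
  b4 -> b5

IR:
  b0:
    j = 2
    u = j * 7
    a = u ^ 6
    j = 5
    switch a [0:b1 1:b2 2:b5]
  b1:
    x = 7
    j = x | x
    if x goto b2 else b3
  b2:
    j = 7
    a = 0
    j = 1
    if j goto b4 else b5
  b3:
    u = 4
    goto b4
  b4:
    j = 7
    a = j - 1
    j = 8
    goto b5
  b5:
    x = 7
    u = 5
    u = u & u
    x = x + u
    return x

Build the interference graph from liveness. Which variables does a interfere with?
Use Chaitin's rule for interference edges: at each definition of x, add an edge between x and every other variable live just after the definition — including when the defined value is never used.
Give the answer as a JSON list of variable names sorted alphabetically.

Answer: ["j"]

Working:
def/use:
  b0 def {a,j,u} use ∅
  b1 def {j,x} use ∅
  b2 def {a,j} use ∅
  b3 def {u} use ∅
  b4 def {a,j} use ∅
  b5 def {u,x} use ∅

Backward fixpoint:
  b0 li=∅ lo=∅
  b1 li=∅ lo=∅
  b2 li=∅ lo=∅
  b3 li=∅ lo=∅
  b4 li=∅ lo=∅
  b5 li=∅ lo=∅

Conflict graph:
  a↔{j}
  j↔{a,x}
  u↔{x}
  x↔{j,u}

N(a) = ["j"]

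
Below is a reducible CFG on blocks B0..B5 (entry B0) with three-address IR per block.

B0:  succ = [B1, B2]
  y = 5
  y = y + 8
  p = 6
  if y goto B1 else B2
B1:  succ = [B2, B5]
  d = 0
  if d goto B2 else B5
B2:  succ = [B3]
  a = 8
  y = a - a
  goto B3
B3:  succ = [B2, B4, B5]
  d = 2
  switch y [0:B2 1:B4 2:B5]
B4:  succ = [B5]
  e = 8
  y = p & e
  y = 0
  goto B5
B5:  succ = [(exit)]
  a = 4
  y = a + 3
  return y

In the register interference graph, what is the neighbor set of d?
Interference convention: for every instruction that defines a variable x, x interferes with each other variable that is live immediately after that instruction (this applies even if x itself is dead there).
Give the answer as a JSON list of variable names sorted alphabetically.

Per-block:
  B0: {p,y} / ∅
  B1: {d} / ∅
  B2: {a,y} / ∅
  B3: {d} / {y}
  B4: {e,y} / {p}
  B5: {a,y} / ∅

Backward fixpoint:
  live B0: ∅→{p}
  live B1: {p}→{p}
  live B2: {p}→{p,y}
  live B3: {p,y}→{p}
  live B4: {p}→∅
  live B5: ∅→∅

Interfere edges:
  a: {p}
  d: {p,y}
  e: {p}
  p: {a,d,e,y}
  y: {d,p}

N(d) = ["p", "y"]

Answer: ["p", "y"]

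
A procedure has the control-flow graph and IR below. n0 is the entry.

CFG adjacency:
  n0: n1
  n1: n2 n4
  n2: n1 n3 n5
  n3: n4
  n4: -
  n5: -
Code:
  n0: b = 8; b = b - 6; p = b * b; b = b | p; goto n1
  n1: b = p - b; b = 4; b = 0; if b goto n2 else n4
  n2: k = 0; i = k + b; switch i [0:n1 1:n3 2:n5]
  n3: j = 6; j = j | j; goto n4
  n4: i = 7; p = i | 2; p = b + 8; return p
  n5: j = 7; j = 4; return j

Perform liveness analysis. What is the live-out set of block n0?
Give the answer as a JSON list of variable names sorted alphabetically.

Answer: ["b", "p"]

Working:
Per-block:
  n0: {b,p} / ∅
  n1: {b} / {b,p}
  n2: {i,k} / {b}
  n3: {j} / ∅
  n4: {i,p} / {b}
  n5: {j} / ∅

Live sets:
  live n0: ∅→{b,p}
  live n1: {b,p}→{b,p}
  live n2: {b,p}→{b,p}
  live n3: {b}→{b}
  live n4: {b}→∅
  live n5: ∅→∅

live-out(n0) = ["b", "p"]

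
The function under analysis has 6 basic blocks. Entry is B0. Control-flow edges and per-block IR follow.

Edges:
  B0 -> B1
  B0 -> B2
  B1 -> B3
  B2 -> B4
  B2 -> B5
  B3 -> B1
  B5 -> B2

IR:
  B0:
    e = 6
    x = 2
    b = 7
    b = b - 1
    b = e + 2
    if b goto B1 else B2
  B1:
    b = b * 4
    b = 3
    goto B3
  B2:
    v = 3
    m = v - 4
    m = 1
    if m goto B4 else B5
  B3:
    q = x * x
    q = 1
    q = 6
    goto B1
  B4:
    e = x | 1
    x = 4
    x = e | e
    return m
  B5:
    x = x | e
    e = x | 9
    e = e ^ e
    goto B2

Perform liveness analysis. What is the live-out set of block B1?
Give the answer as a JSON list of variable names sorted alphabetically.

def/use:
  B0 def {b,e,x} use ∅
  B1 def {b} use {b}
  B2 def {m,v} use ∅
  B3 def {q} use {x}
  B4 def {e,x} use {m,x}
  B5 def {e,x} use {e,x}

Backward fixpoint:
  live B0: ∅→{b,e,x}
  live B1: {b,x}→{b,x}
  live B2: {e,x}→{e,m,x}
  live B3: {b,x}→{b,x}
  live B4: {m,x}→∅
  live B5: {e,x}→{e,x}

live-out(B1) = ["b", "x"]

Answer: ["b", "x"]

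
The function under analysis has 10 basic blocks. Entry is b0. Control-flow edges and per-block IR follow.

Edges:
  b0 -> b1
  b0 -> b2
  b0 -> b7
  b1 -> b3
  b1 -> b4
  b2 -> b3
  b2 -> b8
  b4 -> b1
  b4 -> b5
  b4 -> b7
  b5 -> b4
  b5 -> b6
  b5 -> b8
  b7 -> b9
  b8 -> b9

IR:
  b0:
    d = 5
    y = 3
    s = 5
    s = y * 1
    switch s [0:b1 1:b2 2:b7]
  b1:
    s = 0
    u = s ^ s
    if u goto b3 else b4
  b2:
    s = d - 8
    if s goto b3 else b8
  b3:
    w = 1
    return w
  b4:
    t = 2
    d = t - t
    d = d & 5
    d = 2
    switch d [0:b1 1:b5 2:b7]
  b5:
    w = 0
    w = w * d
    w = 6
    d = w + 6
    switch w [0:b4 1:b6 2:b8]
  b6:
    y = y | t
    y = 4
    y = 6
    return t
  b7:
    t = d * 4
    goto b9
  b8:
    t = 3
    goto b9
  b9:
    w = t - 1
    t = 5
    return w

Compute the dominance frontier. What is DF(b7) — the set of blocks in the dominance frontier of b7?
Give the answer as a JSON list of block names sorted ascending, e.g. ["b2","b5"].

idom tree: b1←b0 b2←b0 b3←b0 b4←b1 b5←b4 b6←b5 b7←b0 b8←b0 b9←b0
Dom∩ at merges:
  b1: preds {b0,b4}: {b0} ∩ {b0,b1,b4} = {b0}; idom=b0
  b3: preds {b1,b2}: {b0,b1} ∩ {b0,b2} = {b0}; idom=b0
  b4: preds {b1,b5}: {b0,b1} ∩ {b0,b1,b4,b5} = {b0,b1}; idom=b1
  b7: preds {b0,b4}: {b0} ∩ {b0,b1,b4} = {b0}; idom=b0
  b8: preds {b2,b5}: {b0,b2} ∩ {b0,b1,b4,b5} = {b0}; idom=b0
  b9: preds {b7,b8}: {b0,b7} ∩ {b0,b8} = {b0}; idom=b0

Frontier:
  join b1 pred b0: · stop@b0
  join b1 pred b4: b4→b1 stop@b0
  join b3 pred b1: b1 stop@b0
  join b3 pred b2: b2 stop@b0
  join b4 pred b1: · stop@b1
  join b4 pred b5: b5→b4 stop@b1
  join b7 pred b0: · stop@b0
  join b7 pred b4: b4→b1 stop@b0
  join b8 pred b2: b2 stop@b0
  join b8 pred b5: b5→b4→b1 stop@b0
  join b9 pred b7: b7 stop@b0
  join b9 pred b8: b8 stop@b0
  b0 → ∅
  b1 → {b1,b3,b7,b8}
  b2 → {b3,b8}
  b3 → ∅
  b4 → {b1,b4,b7,b8}
  b5 → {b4,b8}
  b6 → ∅
  b7 → {b9}
  b8 → {b9}
  b9 → ∅

DF(b7) = ["b9"]

Answer: ["b9"]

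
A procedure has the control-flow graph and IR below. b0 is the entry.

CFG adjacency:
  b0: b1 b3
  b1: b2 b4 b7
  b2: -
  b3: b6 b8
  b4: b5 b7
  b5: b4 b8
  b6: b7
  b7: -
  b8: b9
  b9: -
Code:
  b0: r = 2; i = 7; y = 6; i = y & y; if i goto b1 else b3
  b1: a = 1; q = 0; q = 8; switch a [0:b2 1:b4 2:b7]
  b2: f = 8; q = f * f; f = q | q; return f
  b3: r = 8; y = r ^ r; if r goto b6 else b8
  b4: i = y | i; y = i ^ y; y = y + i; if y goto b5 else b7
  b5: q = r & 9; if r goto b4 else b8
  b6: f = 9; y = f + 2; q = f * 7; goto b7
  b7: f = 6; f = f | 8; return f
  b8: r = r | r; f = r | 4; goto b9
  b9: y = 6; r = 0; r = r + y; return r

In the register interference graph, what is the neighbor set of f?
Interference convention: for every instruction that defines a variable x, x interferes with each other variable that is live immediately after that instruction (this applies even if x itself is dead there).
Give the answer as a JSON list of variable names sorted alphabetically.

Per-block:
  b0: def={i,r,y} ue=∅
  b1: def={a,q} ue=∅
  b2: def={f,q} ue=∅
  b3: def={r,y} ue=∅
  b4: def={i,y} ue={i,y}
  b5: def={q} ue={r}
  b6: def={f,q,y} ue=∅
  b7: def={f} ue=∅
  b8: def={f,r} ue={r}
  b9: def={r,y} ue=∅

Live sets:
  live b0: ∅→{i,r,y}
  live b1: {i,r,y}→{i,r,y}
  live b2: ∅→∅
  live b3: ∅→{r}
  live b4: {i,r,y}→{i,r,y}
  live b5: {i,r,y}→{i,r,y}
  live b6: ∅→∅
  live b7: ∅→∅
  live b8: {r}→∅
  live b9: ∅→∅

Interference:
  a↔{i,q,r,y}
  f↔{y}
  i↔{a,q,r,y}
  q↔{a,i,r,y}
  r↔{a,i,q,y}
  y↔{a,f,i,q,r}

N(f) = ["y"]

Answer: ["y"]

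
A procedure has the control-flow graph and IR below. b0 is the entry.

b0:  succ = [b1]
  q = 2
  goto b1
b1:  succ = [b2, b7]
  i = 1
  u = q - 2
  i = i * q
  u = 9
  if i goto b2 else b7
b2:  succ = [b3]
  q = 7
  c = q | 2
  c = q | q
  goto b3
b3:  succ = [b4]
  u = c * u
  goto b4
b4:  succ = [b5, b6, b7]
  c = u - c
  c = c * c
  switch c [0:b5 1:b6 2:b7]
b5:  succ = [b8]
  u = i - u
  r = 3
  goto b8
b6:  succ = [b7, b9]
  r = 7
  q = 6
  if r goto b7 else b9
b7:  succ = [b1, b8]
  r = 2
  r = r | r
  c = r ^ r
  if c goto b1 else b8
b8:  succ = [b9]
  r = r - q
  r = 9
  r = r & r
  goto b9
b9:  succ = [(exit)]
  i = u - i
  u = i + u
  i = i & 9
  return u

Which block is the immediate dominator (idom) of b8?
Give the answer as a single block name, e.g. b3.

Answer: b1

Analysis:
idom tree: b1←b0 b2←b1 b3←b2 b4←b3 b5←b4 b6←b4 b7←b1 b8←b1 b9←b1
Dom at joins:
  b1: preds {b0,b7}: {b0} ∩ {b0,b1,b7} = {b0}; idom=b0
  b7: preds {b1,b4,b6}: {b0,b1} ∩ {b0,b1,b2,b3,b4} ∩ {b0,b1,b2,b3,b4,b6} = {b0,b1}; idom=b1
  b8: preds {b5,b7}: {b0,b1,b2,b3,b4,b5} ∩ {b0,b1,b7} = {b0,b1}; idom=b1
  b9: preds {b6,b8}: {b0,b1,b2,b3,b4,b6} ∩ {b0,b1,b8} = {b0,b1}; idom=b1

idom(b8) = b1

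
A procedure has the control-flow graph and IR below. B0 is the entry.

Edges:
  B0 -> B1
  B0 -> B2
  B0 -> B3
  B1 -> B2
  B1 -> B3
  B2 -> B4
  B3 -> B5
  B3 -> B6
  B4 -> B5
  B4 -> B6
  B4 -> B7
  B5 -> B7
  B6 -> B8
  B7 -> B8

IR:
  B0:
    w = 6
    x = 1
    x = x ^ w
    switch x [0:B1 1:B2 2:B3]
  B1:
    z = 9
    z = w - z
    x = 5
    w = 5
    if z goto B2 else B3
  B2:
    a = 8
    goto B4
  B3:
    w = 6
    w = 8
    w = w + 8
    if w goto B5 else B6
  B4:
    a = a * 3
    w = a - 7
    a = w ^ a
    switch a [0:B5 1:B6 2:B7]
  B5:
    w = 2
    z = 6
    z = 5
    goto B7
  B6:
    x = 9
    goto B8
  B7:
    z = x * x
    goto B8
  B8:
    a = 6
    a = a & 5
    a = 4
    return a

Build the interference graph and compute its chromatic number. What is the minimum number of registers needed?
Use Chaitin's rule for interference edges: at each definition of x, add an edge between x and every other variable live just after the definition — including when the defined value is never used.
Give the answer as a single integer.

Answer: 3

Derivation:
Per-block:
  B0: {w,x} / ∅
  B1: {w,x,z} / {w}
  B2: {a} / ∅
  B3: {w} / ∅
  B4: {a,w} / {a}
  B5: {w,z} / ∅
  B6: {x} / ∅
  B7: {z} / {x}
  B8: {a} / ∅

Live sets:
  live B0: ∅→{w,x}
  live B1: {w}→{x}
  live B2: {x}→{a,x}
  live B3: {x}→{x}
  live B4: {a,x}→{x}
  live B5: {x}→{x}
  live B6: ∅→∅
  live B7: {x}→∅
  live B8: ∅→∅

Interfere edges:
  a↔{w,x}
  w↔{a,x,z}
  x↔{a,w,z}
  z↔{w,x}

Registers:
  lower bound: {a,w,x} mutually conflict ⇒ χ ≥ 3
  3-colouring: c0={w}  c1={x}  c2={a,z}
  χ = 3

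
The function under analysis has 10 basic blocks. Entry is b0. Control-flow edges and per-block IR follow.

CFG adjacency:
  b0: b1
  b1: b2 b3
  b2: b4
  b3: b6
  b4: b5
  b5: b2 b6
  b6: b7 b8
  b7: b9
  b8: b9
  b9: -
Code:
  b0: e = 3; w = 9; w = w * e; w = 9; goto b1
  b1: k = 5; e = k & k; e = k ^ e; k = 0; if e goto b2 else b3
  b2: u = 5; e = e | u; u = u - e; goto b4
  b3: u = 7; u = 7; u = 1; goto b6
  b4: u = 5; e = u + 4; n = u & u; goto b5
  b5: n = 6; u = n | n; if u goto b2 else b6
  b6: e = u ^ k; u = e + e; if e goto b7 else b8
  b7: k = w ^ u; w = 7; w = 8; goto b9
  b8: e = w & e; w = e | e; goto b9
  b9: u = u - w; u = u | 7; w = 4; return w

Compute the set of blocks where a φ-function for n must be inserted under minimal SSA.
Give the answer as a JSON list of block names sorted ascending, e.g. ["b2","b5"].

idom tree: b1←b0 b2←b1 b3←b1 b4←b2 b5←b4 b6←b1 b7←b6 b8←b6 b9←b6
Dom∩ at merges:
  b2: preds {b1,b5}: {b0,b1} ∩ {b0,b1,b2,b4,b5} = {b0,b1}; idom=b1
  b6: preds {b3,b5}: {b0,b1,b3} ∩ {b0,b1,b2,b4,b5} = {b0,b1}; idom=b1
  b9: preds {b7,b8}: {b0,b1,b6,b7} ∩ {b0,b1,b6,b8} = {b0,b1,b6}; idom=b6

DF walk-up:
  join b2 pred b1: · stop@b1
  join b2 pred b5: b5→b4→b2 stop@b1
  join b6 pred b3: b3 stop@b1
  join b6 pred b5: b5→b4→b2 stop@b1
  join b9 pred b7: b7 stop@b6
  join b9 pred b8: b8 stop@b6
  DF(b0)=∅
  DF(b1)=∅
  DF(b2)={b2,b6}
  DF(b3)={b6}
  DF(b4)={b2,b6}
  DF(b5)={b2,b6}
  DF(b6)=∅
  DF(b7)={b9}
  DF(b8)={b9}
  DF(b9)=∅

φ for n: defs {b4,b5}
  DF⁺ = {b2,b6}

Answer: ["b2", "b6"]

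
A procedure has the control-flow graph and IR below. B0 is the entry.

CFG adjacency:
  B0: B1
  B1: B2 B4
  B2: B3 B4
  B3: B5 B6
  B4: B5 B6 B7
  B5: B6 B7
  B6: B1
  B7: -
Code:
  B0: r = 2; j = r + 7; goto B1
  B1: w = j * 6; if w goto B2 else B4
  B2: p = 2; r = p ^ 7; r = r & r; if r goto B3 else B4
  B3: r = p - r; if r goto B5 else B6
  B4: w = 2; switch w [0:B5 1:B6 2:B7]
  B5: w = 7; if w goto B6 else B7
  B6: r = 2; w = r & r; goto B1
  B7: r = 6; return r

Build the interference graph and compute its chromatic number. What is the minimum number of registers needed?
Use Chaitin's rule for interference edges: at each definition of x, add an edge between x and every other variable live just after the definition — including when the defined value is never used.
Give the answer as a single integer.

Answer: 3

Working:
def/use:
  B0: {j,r} / ∅
  B1: {w} / {j}
  B2: {p,r} / ∅
  B3: {r} / {p,r}
  B4: {w} / ∅
  B5: {w} / ∅
  B6: {r,w} / ∅
  B7: {r} / ∅

Liveness:
  B0: in=∅ out={j}
  B1: in={j} out={j}
  B2: in={j} out={j,p,r}
  B3: in={j,p,r} out={j}
  B4: in={j} out={j}
  B5: in={j} out={j}
  B6: in={j} out={j}
  B7: in=∅ out=∅

Conflict graph:
  j — {p,r,w}
  p — {j,r}
  r — {j,p}
  w — {j}

Registers:
  {j,p,r} pairwise interfere (3-clique) ⇒ χ ≥ 3
  assign j→c0 p→c1 r→c2 w→c1 — no edge inside a register ⇒ χ ≤ 3
  χ = 3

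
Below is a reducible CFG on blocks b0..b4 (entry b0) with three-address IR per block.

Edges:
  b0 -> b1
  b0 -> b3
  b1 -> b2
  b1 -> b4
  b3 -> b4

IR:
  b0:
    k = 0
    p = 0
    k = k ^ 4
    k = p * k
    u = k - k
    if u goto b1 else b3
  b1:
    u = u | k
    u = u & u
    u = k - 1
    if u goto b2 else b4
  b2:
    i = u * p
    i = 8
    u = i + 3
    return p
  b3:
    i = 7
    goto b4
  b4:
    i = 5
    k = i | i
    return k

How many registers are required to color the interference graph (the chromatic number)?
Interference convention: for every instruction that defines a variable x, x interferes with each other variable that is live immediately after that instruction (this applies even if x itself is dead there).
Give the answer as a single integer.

Block summaries:
  b0: {k,p,u} / ∅
  b1: {u} / {k,u}
  b2: {i,u} / {p,u}
  b3: {i} / ∅
  b4: {i,k} / ∅

Backward fixpoint:
  live b0: ∅→{k,p,u}
  live b1: {k,p,u}→{p,u}
  live b2: {p,u}→∅
  live b3: ∅→∅
  live b4: ∅→∅

Interfere edges:
  i↔{p}
  k↔{p,u}
  p↔{i,k,u}
  u↔{k,p}

Colouring:
  {k,p,u} pairwise interfere (3-clique) ⇒ χ ≥ 3
  3-colouring: R0={p}  R1={i,k}  R2={u}
  χ = 3

Answer: 3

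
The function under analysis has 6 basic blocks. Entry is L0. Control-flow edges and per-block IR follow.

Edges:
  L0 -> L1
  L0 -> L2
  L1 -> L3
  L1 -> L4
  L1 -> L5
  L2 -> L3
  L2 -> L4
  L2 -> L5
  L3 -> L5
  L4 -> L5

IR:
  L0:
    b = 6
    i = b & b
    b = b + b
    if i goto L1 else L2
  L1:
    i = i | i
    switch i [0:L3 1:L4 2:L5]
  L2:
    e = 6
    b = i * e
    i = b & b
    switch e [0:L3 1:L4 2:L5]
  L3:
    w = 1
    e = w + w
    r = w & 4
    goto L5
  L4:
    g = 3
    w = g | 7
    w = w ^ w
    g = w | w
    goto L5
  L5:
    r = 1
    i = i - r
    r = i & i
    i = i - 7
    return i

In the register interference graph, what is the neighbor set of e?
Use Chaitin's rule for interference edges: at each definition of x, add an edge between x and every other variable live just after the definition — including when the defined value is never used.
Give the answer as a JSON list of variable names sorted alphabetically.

def/use:
  L0 def {b,i} use ∅
  L1 def {i} use {i}
  L2 def {b,e,i} use {i}
  L3 def {e,r,w} use ∅
  L4 def {g,w} use ∅
  L5 def {i,r} use {i}

Live sets:
  L0 li=∅ lo={i}
  L1 li={i} lo={i}
  L2 li={i} lo={i}
  L3 li={i} lo={i}
  L4 li={i} lo={i}
  L5 li={i} lo=∅

Conflict graph:
  b: {e,i}
  e: {b,i,w}
  g: {i}
  i: {b,e,g,r,w}
  r: {i}
  w: {e,i}

N(e) = ["b", "i", "w"]

Answer: ["b", "i", "w"]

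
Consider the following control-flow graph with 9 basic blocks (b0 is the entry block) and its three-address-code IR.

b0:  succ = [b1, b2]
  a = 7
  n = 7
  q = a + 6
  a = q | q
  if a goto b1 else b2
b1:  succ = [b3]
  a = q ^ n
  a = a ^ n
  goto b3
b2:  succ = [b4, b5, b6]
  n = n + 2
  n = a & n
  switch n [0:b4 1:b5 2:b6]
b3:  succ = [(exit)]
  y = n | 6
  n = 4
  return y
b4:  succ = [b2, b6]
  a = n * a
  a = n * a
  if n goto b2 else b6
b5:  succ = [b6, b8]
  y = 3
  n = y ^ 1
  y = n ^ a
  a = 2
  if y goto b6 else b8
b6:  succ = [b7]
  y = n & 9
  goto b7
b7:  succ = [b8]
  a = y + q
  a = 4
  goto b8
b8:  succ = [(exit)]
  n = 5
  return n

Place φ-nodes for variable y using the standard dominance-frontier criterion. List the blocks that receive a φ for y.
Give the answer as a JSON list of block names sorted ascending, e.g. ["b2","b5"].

Answer: ["b6", "b8"]

Derivation:
idom tree: b1←b0 b2←b0 b3←b1 b4←b2 b5←b2 b6←b2 b7←b6 b8←b2
Join-block Dom:
  b2: preds {b0,b4}: {b0} ∩ {b0,b2,b4} = {b0}; idom=b0
  b6: preds {b2,b4,b5}: {b0,b2} ∩ {b0,b2,b4} ∩ {b0,b2,b5} = {b0,b2}; idom=b2
  b8: preds {b5,b7}: {b0,b2,b5} ∩ {b0,b2,b6,b7} = {b0,b2}; idom=b2

Frontier:
  join b2 pred b0: · stop@b0
  join b2 pred b4: b4→b2 stop@b0
  join b6 pred b2: · stop@b2
  join b6 pred b4: b4 stop@b2
  join b6 pred b5: b5 stop@b2
  join b8 pred b5: b5 stop@b2
  join b8 pred b7: b7→b6 stop@b2
  b0 → ∅
  b1 → ∅
  b2 → {b2}
  b3 → ∅
  b4 → {b2,b6}
  b5 → {b6,b8}
  b6 → {b8}
  b7 → {b8}
  b8 → ∅

φ for y: defs {b3,b5,b6}
  DF⁺ = {b6,b8}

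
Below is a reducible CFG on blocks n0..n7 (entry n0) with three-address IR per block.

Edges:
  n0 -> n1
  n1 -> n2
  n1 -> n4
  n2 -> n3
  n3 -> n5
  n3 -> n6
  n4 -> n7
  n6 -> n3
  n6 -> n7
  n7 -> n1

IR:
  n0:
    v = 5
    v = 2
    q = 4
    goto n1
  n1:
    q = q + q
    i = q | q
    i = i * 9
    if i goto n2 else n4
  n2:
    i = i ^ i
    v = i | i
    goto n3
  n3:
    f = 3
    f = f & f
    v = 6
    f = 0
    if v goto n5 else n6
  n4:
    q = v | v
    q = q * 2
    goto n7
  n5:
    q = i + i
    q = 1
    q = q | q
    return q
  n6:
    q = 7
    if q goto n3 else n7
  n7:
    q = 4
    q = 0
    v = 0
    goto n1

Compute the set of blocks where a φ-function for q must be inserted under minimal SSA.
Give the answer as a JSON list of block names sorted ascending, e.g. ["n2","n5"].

Answer: ["n1", "n3", "n7"]

Derivation:
idom tree: n1←n0 n2←n1 n3←n2 n4←n1 n5←n3 n6←n3 n7←n1
Join-block Dom:
  n1: preds {n0,n7}: {n0} ∩ {n0,n1,n7} = {n0}; idom=n0
  n3: preds {n2,n6}: {n0,n1,n2} ∩ {n0,n1,n2,n3,n6} = {n0,n1,n2}; idom=n2
  n7: preds {n4,n6}: {n0,n1,n4} ∩ {n0,n1,n2,n3,n6} = {n0,n1}; idom=n1

Frontier:
  join n1 pred n0: · stop@n0
  join n1 pred n7: n7→n1 stop@n0
  join n3 pred n2: · stop@n2
  join n3 pred n6: n6→n3 stop@n2
  join n7 pred n4: n4 stop@n1
  join n7 pred n6: n6→n3→n2 stop@n1
  n0 → ∅
  n1 → {n1}
  n2 → {n7}
  n3 → {n3,n7}
  n4 → {n7}
  n5 → ∅
  n6 → {n3,n7}
  n7 → {n1}

φ for q: defs {n0,n1,n4,n5,n6,n7}
  DF⁺ = {n1,n3,n7}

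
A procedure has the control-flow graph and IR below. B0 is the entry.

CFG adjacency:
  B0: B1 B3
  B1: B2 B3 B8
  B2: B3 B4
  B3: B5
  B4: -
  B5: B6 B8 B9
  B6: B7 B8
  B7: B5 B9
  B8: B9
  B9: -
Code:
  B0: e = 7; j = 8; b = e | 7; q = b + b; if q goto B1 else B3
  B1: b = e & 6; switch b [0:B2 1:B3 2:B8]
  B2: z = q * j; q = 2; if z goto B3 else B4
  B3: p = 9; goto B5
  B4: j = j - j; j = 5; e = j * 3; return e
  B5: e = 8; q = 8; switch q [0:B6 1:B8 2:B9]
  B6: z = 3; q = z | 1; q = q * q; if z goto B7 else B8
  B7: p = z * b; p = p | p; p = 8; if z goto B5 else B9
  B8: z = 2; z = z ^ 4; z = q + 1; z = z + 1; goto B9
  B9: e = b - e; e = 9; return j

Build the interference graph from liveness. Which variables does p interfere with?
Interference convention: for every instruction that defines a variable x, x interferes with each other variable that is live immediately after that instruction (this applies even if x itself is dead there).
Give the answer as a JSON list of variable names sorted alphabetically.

Block summaries:
  B0: def={b,e,j,q} ue=∅
  B1: def={b} ue={e}
  B2: def={q,z} ue={j,q}
  B3: def={p} ue=∅
  B4: def={e,j} ue={j}
  B5: def={e,q} ue=∅
  B6: def={q,z} ue=∅
  B7: def={p} ue={b,z}
  B8: def={z} ue={q}
  B9: def={e} ue={b,e,j}

Liveness:
  live B0: ∅→{b,e,j,q}
  live B1: {e,j,q}→{b,e,j,q}
  live B2: {b,j,q}→{b,j}
  live B3: {b,j}→{b,j}
  live B4: {j}→∅
  live B5: {b,j}→{b,e,j,q}
  live B6: {b,e,j}→{b,e,j,q,z}
  live B7: {b,e,j,z}→{b,e,j}
  live B8: {b,e,j,q}→{b,e,j}
  live B9: {b,e,j}→∅

Interfere edges:
  b: {e,j,p,q,z}
  e: {b,j,p,q,z}
  j: {b,e,p,q,z}
  p: {b,e,j,z}
  q: {b,e,j,z}
  z: {b,e,j,p,q}

N(p) = ["b", "e", "j", "z"]

Answer: ["b", "e", "j", "z"]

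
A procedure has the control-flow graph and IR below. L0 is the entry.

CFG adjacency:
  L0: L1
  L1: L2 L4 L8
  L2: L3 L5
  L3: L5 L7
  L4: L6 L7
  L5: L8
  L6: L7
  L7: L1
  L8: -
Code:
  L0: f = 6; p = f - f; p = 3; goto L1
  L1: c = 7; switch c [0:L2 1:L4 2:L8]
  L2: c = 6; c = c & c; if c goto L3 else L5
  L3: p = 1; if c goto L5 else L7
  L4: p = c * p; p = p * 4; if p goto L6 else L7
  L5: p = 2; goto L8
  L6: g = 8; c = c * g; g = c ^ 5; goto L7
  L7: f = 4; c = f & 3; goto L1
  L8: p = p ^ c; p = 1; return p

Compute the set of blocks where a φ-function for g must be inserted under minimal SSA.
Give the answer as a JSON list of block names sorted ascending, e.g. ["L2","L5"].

idom tree: L1←L0 L2←L1 L3←L2 L4←L1 L5←L2 L6←L4 L7←L1 L8←L1
Dom at joins:
  L1: preds {L0,L7}: {L0} ∩ {L0,L1,L7} = {L0}; idom=L0
  L5: preds {L2,L3}: {L0,L1,L2} ∩ {L0,L1,L2,L3} = {L0,L1,L2}; idom=L2
  L7: preds {L3,L4,L6}: {L0,L1,L2,L3} ∩ {L0,L1,L4} ∩ {L0,L1,L4,L6} = {L0,L1}; idom=L1
  L8: preds {L1,L5}: {L0,L1} ∩ {L0,L1,L2,L5} = {L0,L1}; idom=L1

Frontier:
  L1←L0: walk · to L0
  L1←L7: walk L7→L1 to L0
  L5←L2: walk · to L2
  L5←L3: walk L3 to L2
  L7←L3: walk L3→L2 to L1
  L7←L4: walk L4 to L1
  L7←L6: walk L6→L4 to L1
  L8←L1: walk · to L1
  L8←L5: walk L5→L2 to L1
  DF(L0)=∅
  DF(L1)={L1}
  DF(L2)={L7,L8}
  DF(L3)={L5,L7}
  DF(L4)={L7}
  DF(L5)={L8}
  DF(L6)={L7}
  DF(L7)={L1}
  DF(L8)=∅

φ for g: defs {L6}
  DF⁺ = {L1,L7}

Answer: ["L1", "L7"]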